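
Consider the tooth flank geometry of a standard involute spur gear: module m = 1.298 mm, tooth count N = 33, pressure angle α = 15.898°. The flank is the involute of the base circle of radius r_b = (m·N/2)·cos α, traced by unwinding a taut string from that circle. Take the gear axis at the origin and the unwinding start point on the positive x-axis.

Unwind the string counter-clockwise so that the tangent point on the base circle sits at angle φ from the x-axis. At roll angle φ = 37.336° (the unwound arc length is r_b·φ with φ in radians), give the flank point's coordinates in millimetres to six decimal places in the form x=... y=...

pitch radius r_p = m·N/2 = 1.298·33/2 = 21.417000
base radius r_b = r_p·cos α = 21.417000·cos 15.898° = 20.597818
roll angle φ = 37.336° = 0.65163613 rad
x = r_b·(cos φ + φ·sin φ) = 20.597818·(0.79509257 + 0.65163613·0.60648809) = 24.517627
y = r_b·(sin φ − φ·cos φ) = 20.597818·(0.60648809 − 0.65163613·0.79509257) = 1.820374

x=24.517627 y=1.820374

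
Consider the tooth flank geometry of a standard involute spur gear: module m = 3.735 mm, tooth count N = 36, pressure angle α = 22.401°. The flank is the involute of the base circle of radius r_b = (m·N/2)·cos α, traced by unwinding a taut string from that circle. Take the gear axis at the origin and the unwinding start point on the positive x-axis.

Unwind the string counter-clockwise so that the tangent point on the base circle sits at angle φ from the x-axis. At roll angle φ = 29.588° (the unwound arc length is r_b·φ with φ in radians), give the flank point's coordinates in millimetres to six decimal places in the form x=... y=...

pitch radius r_p = m·N/2 = 3.735·36/2 = 67.230000
base radius r_b = r_p·cos α = 67.230000·cos 22.401° = 62.156783
roll angle φ = 29.588° = 0.51640802 rad
x = r_b·(cos φ + φ·sin φ) = 62.156783·(0.86959836 + 0.51640802·0.49375975) = 69.900266
y = r_b·(sin φ − φ·cos φ) = 62.156783·(0.49375975 − 0.51640802·0.86959836) = 2.777922

x=69.900266 y=2.777922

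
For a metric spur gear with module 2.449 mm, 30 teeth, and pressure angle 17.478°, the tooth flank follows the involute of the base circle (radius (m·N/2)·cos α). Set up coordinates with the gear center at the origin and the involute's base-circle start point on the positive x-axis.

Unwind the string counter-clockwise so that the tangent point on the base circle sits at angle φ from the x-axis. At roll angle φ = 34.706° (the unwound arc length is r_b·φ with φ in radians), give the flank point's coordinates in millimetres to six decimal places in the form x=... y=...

pitch radius r_p = m·N/2 = 2.449·30/2 = 36.735000
base radius r_b = r_p·cos α = 36.735000·cos 17.478° = 35.039031
roll angle φ = 34.706° = 0.60573397 rad
x = r_b·(cos φ + φ·sin φ) = 35.039031·(0.82208442 + 0.60573397·0.56936562) = 40.889446
y = r_b·(sin φ − φ·cos φ) = 35.039031·(0.56936562 − 0.60573397·0.82208442) = 2.501827

x=40.889446 y=2.501827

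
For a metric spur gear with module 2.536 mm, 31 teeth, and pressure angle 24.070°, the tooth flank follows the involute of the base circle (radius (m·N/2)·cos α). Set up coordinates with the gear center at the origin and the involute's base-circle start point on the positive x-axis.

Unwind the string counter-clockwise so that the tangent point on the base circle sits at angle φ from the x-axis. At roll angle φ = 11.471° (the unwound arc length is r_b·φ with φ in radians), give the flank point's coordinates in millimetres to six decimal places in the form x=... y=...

pitch radius r_p = m·N/2 = 2.536·31/2 = 39.308000
base radius r_b = r_p·cos α = 39.308000·cos 24.070° = 35.890085
roll angle φ = 11.471° = 0.20020672 rad
x = r_b·(cos φ + φ·sin φ) = 35.890085·(0.98002549 + 0.20020672·0.19887192) = 36.602180
y = r_b·(sin φ − φ·cos φ) = 35.890085·(0.19887192 − 0.20020672·0.98002549) = 0.095620

x=36.602180 y=0.095620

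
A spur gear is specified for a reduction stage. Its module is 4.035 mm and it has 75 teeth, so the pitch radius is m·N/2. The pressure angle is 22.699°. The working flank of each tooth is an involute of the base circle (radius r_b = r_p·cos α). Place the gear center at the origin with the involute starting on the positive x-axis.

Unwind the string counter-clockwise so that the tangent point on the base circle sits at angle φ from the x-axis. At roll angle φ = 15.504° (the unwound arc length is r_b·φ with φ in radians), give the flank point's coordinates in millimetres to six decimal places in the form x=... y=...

pitch radius r_p = m·N/2 = 4.035·75/2 = 151.312500
base radius r_b = r_p·cos α = 151.312500·cos 22.699° = 139.592564
roll angle φ = 15.504° = 0.27059585 rad
x = r_b·(cos φ + φ·sin φ) = 139.592564·(0.96361179 + 0.27059585·0.26730565) = 144.610022
y = r_b·(sin φ − φ·cos φ) = 139.592564·(0.26730565 − 0.27059585·0.96361179) = 0.915211

x=144.610022 y=0.915211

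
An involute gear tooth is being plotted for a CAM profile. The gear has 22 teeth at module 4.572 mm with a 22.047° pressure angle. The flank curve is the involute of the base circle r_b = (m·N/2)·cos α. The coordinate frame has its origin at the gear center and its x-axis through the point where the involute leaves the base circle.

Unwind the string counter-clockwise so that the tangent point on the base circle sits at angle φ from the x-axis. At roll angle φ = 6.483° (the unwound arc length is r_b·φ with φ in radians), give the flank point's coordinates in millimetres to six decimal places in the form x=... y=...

x=46.911905 y=0.022480

pitch radius r_p = m·N/2 = 4.572·22/2 = 50.292000
base radius r_b = r_p·cos α = 50.292000·cos 22.047° = 46.614460
roll angle φ = 6.483° = 0.11314970 rad
x = r_b·(cos φ + φ·sin φ) = 46.614460·(0.99360540 + 0.11314970·0.11290841) = 46.911905
y = r_b·(sin φ − φ·cos φ) = 46.614460·(0.11290841 − 0.11314970·0.99360540) = 0.022480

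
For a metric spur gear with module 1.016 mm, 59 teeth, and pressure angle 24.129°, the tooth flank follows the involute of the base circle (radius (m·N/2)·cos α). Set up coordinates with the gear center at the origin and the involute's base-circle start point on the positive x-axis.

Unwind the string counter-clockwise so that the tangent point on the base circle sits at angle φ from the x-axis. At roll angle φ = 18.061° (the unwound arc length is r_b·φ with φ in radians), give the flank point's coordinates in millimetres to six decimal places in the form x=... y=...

pitch radius r_p = m·N/2 = 1.016·59/2 = 29.972000
base radius r_b = r_p·cos α = 29.972000·cos 24.129° = 27.353268
roll angle φ = 18.061° = 0.31522392 rad
x = r_b·(cos φ + φ·sin φ) = 27.353268·(0.95072698 + 0.31522392·0.31002936) = 28.678688
y = r_b·(sin φ − φ·cos φ) = 27.353268·(0.31002936 − 0.31522392·0.95072698) = 0.282764

x=28.678688 y=0.282764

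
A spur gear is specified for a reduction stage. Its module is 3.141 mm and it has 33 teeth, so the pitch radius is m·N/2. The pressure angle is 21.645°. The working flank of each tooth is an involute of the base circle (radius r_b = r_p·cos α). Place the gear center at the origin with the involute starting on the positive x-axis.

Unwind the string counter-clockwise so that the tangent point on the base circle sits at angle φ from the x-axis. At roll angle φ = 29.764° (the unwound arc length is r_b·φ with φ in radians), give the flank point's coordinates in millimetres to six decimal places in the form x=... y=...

x=54.239920 y=2.190860

pitch radius r_p = m·N/2 = 3.141·33/2 = 51.826500
base radius r_b = r_p·cos α = 51.826500·cos 21.645° = 48.172062
roll angle φ = 29.764° = 0.51947980 rad
x = r_b·(cos φ + φ·sin φ) = 48.172062·(0.86807754 + 0.51947980·0.49642863) = 54.239920
y = r_b·(sin φ − φ·cos φ) = 48.172062·(0.49642863 − 0.51947980·0.86807754) = 2.190860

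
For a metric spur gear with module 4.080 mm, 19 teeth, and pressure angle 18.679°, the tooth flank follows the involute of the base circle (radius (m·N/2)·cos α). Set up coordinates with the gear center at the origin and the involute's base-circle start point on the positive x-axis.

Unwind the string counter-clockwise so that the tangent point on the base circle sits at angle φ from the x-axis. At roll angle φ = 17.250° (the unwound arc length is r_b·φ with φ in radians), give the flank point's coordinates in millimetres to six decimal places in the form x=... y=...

x=38.345031 y=0.330994

pitch radius r_p = m·N/2 = 4.080·19/2 = 38.760000
base radius r_b = r_p·cos α = 38.760000·cos 18.679° = 36.718423
roll angle φ = 17.250° = 0.30106930 rad
x = r_b·(cos φ + φ·sin φ) = 36.718423·(0.95501994 + 0.30106930·0.29654157) = 38.345031
y = r_b·(sin φ − φ·cos φ) = 36.718423·(0.29654157 − 0.30106930·0.95501994) = 0.330994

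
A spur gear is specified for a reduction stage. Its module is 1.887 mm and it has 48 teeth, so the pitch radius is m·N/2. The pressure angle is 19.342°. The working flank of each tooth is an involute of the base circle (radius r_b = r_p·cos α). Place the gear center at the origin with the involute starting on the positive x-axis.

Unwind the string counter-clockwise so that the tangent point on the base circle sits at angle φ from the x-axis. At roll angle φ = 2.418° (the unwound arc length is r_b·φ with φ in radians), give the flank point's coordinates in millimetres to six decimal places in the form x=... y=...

x=42.769910 y=0.001070

pitch radius r_p = m·N/2 = 1.887·48/2 = 45.288000
base radius r_b = r_p·cos α = 45.288000·cos 19.342° = 42.731874
roll angle φ = 2.418° = 0.04220206 rad
x = r_b·(cos φ + φ·sin φ) = 42.731874·(0.99910963 + 0.04220206·0.04218954) = 42.769910
y = r_b·(sin φ − φ·cos φ) = 42.731874·(0.04218954 − 0.04220206·0.99910963) = 0.001070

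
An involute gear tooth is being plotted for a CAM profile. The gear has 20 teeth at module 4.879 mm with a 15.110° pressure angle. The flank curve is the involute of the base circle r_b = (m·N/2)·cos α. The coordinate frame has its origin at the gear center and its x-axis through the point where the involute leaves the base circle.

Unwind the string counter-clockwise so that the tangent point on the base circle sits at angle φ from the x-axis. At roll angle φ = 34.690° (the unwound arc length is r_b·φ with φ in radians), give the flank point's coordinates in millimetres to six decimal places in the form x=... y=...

pitch radius r_p = m·N/2 = 4.879·20/2 = 48.790000
base radius r_b = r_p·cos α = 48.790000·cos 15.110° = 47.103191
roll angle φ = 34.690° = 0.60545472 rad
x = r_b·(cos φ + φ·sin φ) = 47.103191·(0.82224339 + 0.60545472·0.56913602) = 54.961391
y = r_b·(sin φ − φ·cos φ) = 47.103191·(0.56913602 − 0.60545472·0.82224339) = 3.358688

x=54.961391 y=3.358688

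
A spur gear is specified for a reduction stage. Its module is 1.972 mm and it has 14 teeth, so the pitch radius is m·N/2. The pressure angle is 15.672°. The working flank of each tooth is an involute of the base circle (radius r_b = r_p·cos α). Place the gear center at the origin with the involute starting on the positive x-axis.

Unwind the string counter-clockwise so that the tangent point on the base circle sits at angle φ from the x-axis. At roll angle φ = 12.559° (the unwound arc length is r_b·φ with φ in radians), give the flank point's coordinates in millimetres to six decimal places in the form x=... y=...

pitch radius r_p = m·N/2 = 1.972·14/2 = 13.804000
base radius r_b = r_p·cos α = 13.804000·cos 15.672° = 13.290821
roll angle φ = 12.559° = 0.21919590 rad
x = r_b·(cos φ + φ·sin φ) = 13.290821·(0.97607261 + 0.21919590·0.21744483) = 13.606287
y = r_b·(sin φ − φ·cos φ) = 13.290821·(0.21744483 − 0.21919590·0.97607261) = 0.046434

x=13.606287 y=0.046434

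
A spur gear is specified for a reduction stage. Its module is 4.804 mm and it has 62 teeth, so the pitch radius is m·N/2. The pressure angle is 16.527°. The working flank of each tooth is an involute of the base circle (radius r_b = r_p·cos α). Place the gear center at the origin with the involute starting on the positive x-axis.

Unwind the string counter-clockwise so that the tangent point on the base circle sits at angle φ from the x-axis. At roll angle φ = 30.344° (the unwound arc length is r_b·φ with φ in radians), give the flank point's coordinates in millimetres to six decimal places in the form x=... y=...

x=161.411277 y=6.872900

pitch radius r_p = m·N/2 = 4.804·62/2 = 148.924000
base radius r_b = r_p·cos α = 148.924000·cos 16.527° = 142.771322
roll angle φ = 30.344° = 0.52960271 rad
x = r_b·(cos φ + φ·sin φ) = 142.771322·(0.86300785 + 0.52960271·0.50519052) = 161.411277
y = r_b·(sin φ − φ·cos φ) = 142.771322·(0.50519052 − 0.52960271·0.86300785) = 6.872900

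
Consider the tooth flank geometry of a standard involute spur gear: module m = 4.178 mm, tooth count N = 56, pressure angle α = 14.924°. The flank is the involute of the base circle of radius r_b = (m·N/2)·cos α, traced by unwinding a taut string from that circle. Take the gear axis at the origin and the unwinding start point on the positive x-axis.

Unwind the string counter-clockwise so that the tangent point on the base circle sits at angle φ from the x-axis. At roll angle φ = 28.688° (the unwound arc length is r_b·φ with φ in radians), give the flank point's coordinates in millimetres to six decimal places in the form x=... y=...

pitch radius r_p = m·N/2 = 4.178·56/2 = 116.984000
base radius r_b = r_p·cos α = 116.984000·cos 14.924° = 113.037929
roll angle φ = 28.688° = 0.50070006 rad
x = r_b·(cos φ + φ·sin φ) = 113.037929·(0.87724672 + 0.50070006·0.48003978) = 126.331491
y = r_b·(sin φ − φ·cos φ) = 113.037929·(0.48003978 − 0.50070006·0.87724672) = 4.612207

x=126.331491 y=4.612207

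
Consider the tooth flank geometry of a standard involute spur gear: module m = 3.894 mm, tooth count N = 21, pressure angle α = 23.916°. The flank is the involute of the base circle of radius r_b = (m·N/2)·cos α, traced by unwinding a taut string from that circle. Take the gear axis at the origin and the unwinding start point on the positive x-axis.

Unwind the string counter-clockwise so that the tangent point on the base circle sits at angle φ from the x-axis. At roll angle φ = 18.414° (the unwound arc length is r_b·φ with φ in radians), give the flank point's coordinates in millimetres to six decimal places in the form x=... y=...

pitch radius r_p = m·N/2 = 3.894·21/2 = 40.887000
base radius r_b = r_p·cos α = 40.887000·cos 23.916° = 37.376474
roll angle φ = 18.414° = 0.32138493 rad
x = r_b·(cos φ + φ·sin φ) = 37.376474·(0.94879886 + 0.32138493·0.31588088) = 39.257191
y = r_b·(sin φ − φ·cos φ) = 37.376474·(0.31588088 − 0.32138493·0.94879886) = 0.409318

x=39.257191 y=0.409318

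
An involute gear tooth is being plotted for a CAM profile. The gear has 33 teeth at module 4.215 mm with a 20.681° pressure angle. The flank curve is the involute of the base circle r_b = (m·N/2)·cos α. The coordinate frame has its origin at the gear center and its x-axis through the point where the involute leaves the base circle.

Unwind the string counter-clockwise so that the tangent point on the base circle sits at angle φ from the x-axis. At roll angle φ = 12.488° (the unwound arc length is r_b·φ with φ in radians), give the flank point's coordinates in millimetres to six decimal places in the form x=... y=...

x=66.593119 y=0.223501

pitch radius r_p = m·N/2 = 4.215·33/2 = 69.547500
base radius r_b = r_p·cos α = 69.547500·cos 20.681° = 65.065942
roll angle φ = 12.488° = 0.21795672 rad
x = r_b·(cos φ + φ·sin φ) = 65.065942·(0.97634132 + 0.21795672·0.21623513) = 66.593119
y = r_b·(sin φ − φ·cos φ) = 65.065942·(0.21623513 − 0.21795672·0.97634132) = 0.223501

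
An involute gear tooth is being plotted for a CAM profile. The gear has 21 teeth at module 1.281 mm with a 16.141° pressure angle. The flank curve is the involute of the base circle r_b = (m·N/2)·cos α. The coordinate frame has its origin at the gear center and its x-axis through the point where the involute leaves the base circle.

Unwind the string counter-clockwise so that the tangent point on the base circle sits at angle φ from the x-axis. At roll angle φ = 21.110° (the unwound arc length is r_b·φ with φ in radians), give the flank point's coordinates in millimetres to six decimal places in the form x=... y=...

x=13.767698 y=0.212491

pitch radius r_p = m·N/2 = 1.281·21/2 = 13.450500
base radius r_b = r_p·cos α = 13.450500·cos 16.141° = 12.920288
roll angle φ = 21.110° = 0.36843901 rad
x = r_b·(cos φ + φ·sin φ) = 12.920288·(0.93289069 + 0.36843901·0.36015963) = 13.767698
y = r_b·(sin φ − φ·cos φ) = 12.920288·(0.36015963 − 0.36843901·0.93289069) = 0.212491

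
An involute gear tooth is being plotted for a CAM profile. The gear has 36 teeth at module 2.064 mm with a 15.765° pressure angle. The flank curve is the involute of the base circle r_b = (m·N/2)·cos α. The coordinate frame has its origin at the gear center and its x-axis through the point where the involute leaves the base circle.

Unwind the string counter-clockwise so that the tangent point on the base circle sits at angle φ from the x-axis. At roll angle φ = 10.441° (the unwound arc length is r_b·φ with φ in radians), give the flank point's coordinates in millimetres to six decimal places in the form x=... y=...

pitch radius r_p = m·N/2 = 2.064·36/2 = 37.152000
base radius r_b = r_p·cos α = 37.152000·cos 15.765° = 35.754496
roll angle φ = 10.441° = 0.18222983 rad
x = r_b·(cos φ + φ·sin φ) = 35.754496·(0.98344204 + 0.18222983·0.18122293) = 36.343239
y = r_b·(sin φ − φ·cos φ) = 35.754496·(0.18122293 − 0.18222983·0.98344204) = 0.071883

x=36.343239 y=0.071883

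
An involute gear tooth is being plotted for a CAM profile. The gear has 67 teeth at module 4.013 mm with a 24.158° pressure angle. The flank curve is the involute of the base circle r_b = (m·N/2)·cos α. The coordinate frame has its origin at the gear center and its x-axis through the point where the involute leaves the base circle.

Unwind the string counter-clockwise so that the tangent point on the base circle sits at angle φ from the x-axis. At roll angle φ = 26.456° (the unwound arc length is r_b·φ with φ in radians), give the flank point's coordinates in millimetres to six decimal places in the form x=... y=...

pitch radius r_p = m·N/2 = 4.013·67/2 = 134.435500
base radius r_b = r_p·cos α = 134.435500·cos 24.158° = 122.661687
roll angle φ = 26.456° = 0.46174431 rad
x = r_b·(cos φ + φ·sin φ) = 122.661687·(0.89527675 + 0.46174431·0.44551042) = 135.049126
y = r_b·(sin φ − φ·cos φ) = 122.661687·(0.44551042 − 0.46174431·0.89527675) = 3.940075

x=135.049126 y=3.940075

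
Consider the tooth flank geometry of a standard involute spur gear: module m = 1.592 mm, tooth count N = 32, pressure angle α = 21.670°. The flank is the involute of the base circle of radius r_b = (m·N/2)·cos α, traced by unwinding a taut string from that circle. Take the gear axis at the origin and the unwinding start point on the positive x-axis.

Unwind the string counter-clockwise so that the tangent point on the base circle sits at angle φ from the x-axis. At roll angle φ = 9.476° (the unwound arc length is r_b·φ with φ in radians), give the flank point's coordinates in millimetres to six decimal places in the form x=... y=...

pitch radius r_p = m·N/2 = 1.592·32/2 = 25.472000
base radius r_b = r_p·cos α = 25.472000·cos 21.670° = 23.671793
roll angle φ = 9.476° = 0.16538740 rad
x = r_b·(cos φ + φ·sin φ) = 23.671793·(0.98635465 + 0.16538740·0.16463446) = 23.993330
y = r_b·(sin φ − φ·cos φ) = 23.671793·(0.16463446 − 0.16538740·0.98635465) = 0.035598

x=23.993330 y=0.035598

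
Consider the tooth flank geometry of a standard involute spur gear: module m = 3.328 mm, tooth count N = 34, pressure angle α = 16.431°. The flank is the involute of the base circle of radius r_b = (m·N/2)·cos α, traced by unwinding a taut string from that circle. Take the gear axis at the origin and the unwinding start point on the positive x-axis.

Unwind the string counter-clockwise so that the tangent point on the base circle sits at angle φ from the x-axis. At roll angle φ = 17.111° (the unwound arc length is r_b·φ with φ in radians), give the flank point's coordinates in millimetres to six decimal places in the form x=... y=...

pitch radius r_p = m·N/2 = 3.328·34/2 = 56.576000
base radius r_b = r_p·cos α = 56.576000·cos 16.431° = 54.265497
roll angle φ = 17.111° = 0.29864329 rad
x = r_b·(cos φ + φ·sin φ) = 54.265497·(0.95573655 + 0.29864329·0.29422382) = 56.631717
y = r_b·(sin φ − φ·cos φ) = 54.265497·(0.29422382 − 0.29864329·0.95573655) = 0.477510

x=56.631717 y=0.477510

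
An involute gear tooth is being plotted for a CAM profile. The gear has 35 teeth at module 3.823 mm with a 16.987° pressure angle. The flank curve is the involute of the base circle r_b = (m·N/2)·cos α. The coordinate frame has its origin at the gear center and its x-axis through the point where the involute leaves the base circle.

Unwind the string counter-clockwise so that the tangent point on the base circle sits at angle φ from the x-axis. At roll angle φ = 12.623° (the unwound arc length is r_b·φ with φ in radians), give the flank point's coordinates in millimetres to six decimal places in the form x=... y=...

x=65.517635 y=0.226965

pitch radius r_p = m·N/2 = 3.823·35/2 = 66.902500
base radius r_b = r_p·cos α = 66.902500·cos 16.987° = 63.983615
roll angle φ = 12.623° = 0.22031291 rad
x = r_b·(cos φ + φ·sin φ) = 63.983615·(0.97582912 + 0.22031291·0.21853498) = 65.517635
y = r_b·(sin φ − φ·cos φ) = 63.983615·(0.21853498 − 0.22031291·0.97582912) = 0.226965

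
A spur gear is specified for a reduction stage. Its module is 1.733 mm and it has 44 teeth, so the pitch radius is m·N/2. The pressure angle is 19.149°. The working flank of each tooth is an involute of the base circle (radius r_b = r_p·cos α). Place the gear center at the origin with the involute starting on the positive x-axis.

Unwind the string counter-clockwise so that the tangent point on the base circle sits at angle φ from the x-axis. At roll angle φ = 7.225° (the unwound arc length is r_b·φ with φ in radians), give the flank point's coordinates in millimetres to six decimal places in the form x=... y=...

x=36.301655 y=0.024034

pitch radius r_p = m·N/2 = 1.733·44/2 = 38.126000
base radius r_b = r_p·cos α = 38.126000·cos 19.149° = 36.016440
roll angle φ = 7.225° = 0.12610004 rad
x = r_b·(cos φ + φ·sin φ) = 36.016440·(0.99205992 + 0.12610004·0.12576611) = 36.301655
y = r_b·(sin φ − φ·cos φ) = 36.016440·(0.12576611 − 0.12610004·0.99205992) = 0.024034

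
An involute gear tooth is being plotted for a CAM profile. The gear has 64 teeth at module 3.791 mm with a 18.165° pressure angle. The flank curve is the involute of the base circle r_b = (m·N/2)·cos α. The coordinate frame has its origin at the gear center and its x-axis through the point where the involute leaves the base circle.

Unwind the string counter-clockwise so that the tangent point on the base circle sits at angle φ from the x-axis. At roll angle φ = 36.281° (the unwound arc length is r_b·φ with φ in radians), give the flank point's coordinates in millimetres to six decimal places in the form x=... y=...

pitch radius r_p = m·N/2 = 3.791·64/2 = 121.312000
base radius r_b = r_p·cos α = 121.312000·cos 18.165° = 115.266134
roll angle φ = 36.281° = 0.63322291 rad
x = r_b·(cos φ + φ·sin φ) = 115.266134·(0.80612456 + 0.63322291·0.59174589) = 136.109894
y = r_b·(sin φ − φ·cos φ) = 115.266134·(0.59174589 − 0.63322291·0.80612456) = 9.369910

x=136.109894 y=9.369910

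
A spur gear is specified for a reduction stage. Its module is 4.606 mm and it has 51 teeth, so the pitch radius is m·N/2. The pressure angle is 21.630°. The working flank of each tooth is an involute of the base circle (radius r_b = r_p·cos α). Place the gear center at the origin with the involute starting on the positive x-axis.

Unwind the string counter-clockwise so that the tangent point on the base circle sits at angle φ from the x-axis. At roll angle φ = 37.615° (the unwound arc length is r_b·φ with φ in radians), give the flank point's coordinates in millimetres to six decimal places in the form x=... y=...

pitch radius r_p = m·N/2 = 4.606·51/2 = 117.453000
base radius r_b = r_p·cos α = 117.453000·cos 21.630° = 109.182384
roll angle φ = 37.615° = 0.65650560 rad
x = r_b·(cos φ + φ·sin φ) = 109.182384·(0.79212988 + 0.65650560·0.61035256) = 130.235996
y = r_b·(sin φ − φ·cos φ) = 109.182384·(0.61035256 − 0.65650560·0.79212988) = 9.860792

x=130.235996 y=9.860792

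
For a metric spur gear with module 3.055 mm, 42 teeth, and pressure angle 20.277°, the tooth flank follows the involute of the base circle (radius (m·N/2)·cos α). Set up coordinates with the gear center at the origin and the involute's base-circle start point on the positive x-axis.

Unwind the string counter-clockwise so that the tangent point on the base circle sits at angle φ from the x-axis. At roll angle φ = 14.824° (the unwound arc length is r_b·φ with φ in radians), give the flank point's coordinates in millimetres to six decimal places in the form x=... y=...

x=62.159809 y=0.345099

pitch radius r_p = m·N/2 = 3.055·42/2 = 64.155000
base radius r_b = r_p·cos α = 64.155000·cos 20.277° = 60.179195
roll angle φ = 14.824° = 0.25872761 rad
x = r_b·(cos φ + φ·sin φ) = 60.179195·(0.96671630 + 0.25872761·0.25585072) = 62.159809
y = r_b·(sin φ − φ·cos φ) = 60.179195·(0.25585072 − 0.25872761·0.96671630) = 0.345099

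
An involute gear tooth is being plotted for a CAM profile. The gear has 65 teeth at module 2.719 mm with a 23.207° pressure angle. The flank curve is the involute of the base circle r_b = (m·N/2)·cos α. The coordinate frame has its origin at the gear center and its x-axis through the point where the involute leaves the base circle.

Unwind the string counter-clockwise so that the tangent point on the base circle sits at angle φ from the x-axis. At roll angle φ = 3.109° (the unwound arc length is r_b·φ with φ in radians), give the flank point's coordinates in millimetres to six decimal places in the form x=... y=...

x=81.336919 y=0.004324

pitch radius r_p = m·N/2 = 2.719·65/2 = 88.367500
base radius r_b = r_p·cos α = 88.367500·cos 23.207° = 81.217438
roll angle φ = 3.109° = 0.05426229 rad
x = r_b·(cos φ + φ·sin φ) = 81.217438·(0.99852816 + 0.05426229·0.05423566) = 81.336919
y = r_b·(sin φ − φ·cos φ) = 81.217438·(0.05423566 − 0.05426229·0.99852816) = 0.004324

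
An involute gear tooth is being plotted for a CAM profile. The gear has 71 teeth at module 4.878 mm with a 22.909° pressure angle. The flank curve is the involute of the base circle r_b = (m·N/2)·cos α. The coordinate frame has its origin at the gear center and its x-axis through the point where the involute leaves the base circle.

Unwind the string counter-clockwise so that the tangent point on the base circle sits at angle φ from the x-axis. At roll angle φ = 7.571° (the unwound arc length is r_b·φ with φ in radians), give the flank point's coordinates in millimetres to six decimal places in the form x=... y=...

pitch radius r_p = m·N/2 = 4.878·71/2 = 173.169000
base radius r_b = r_p·cos α = 173.169000·cos 22.909° = 159.510169
roll angle φ = 7.571° = 0.13213888 rad
x = r_b·(cos φ + φ·sin φ) = 159.510169·(0.99128235 + 0.13213888·0.13175467) = 160.896674
y = r_b·(sin φ − φ·cos φ) = 159.510169·(0.13175467 − 0.13213888·0.99128235) = 0.122462

x=160.896674 y=0.122462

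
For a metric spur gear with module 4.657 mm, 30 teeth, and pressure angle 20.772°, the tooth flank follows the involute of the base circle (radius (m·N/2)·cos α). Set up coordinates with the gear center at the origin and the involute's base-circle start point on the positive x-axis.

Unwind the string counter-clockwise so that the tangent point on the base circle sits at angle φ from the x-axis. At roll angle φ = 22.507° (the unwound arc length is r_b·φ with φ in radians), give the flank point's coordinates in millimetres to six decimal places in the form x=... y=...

x=70.160903 y=1.299439

pitch radius r_p = m·N/2 = 4.657·30/2 = 69.855000
base radius r_b = r_p·cos α = 69.855000·cos 20.772° = 65.314362
roll angle φ = 22.507° = 0.39282125 rad
x = r_b·(cos φ + φ·sin φ) = 65.314362·(0.92383277 + 0.39282125·0.38279630) = 70.160903
y = r_b·(sin φ − φ·cos φ) = 65.314362·(0.38279630 − 0.39282125·0.92383277) = 1.299439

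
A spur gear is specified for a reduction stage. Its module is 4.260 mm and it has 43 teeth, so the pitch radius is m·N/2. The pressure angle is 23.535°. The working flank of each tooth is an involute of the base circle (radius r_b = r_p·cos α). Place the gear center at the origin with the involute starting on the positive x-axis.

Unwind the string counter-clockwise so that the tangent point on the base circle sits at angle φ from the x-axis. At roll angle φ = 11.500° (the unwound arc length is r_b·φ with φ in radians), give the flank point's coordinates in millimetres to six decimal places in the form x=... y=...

x=85.645627 y=0.225416

pitch radius r_p = m·N/2 = 4.260·43/2 = 91.590000
base radius r_b = r_p·cos α = 91.590000·cos 23.535° = 83.971207
roll angle φ = 11.500° = 0.20071286 rad
x = r_b·(cos φ + φ·sin φ) = 83.971207·(0.97992470 + 0.20071286·0.19936793) = 85.645627
y = r_b·(sin φ − φ·cos φ) = 83.971207·(0.19936793 − 0.20071286·0.97992470) = 0.225416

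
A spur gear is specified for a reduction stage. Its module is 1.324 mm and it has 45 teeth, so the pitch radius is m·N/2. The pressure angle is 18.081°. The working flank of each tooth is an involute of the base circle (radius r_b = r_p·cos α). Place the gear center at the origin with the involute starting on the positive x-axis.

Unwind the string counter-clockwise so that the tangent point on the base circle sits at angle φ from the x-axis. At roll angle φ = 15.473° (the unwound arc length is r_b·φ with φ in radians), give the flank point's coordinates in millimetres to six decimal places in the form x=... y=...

x=29.332824 y=0.184561

pitch radius r_p = m·N/2 = 1.324·45/2 = 29.790000
base radius r_b = r_p·cos α = 29.790000·cos 18.081° = 28.318931
roll angle φ = 15.473° = 0.27005480 rad
x = r_b·(cos φ + φ·sin φ) = 28.318931·(0.96375628 + 0.27005480·0.26678425) = 29.332824
y = r_b·(sin φ − φ·cos φ) = 28.318931·(0.26678425 − 0.27005480·0.96375628) = 0.184561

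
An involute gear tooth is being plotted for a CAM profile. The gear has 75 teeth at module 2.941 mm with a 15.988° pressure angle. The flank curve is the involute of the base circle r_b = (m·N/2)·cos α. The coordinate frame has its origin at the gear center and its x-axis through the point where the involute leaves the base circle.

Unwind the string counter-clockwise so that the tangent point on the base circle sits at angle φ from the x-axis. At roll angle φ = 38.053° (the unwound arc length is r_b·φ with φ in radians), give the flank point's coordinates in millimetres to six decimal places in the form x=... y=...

x=126.888298 y=9.903591

pitch radius r_p = m·N/2 = 2.941·75/2 = 110.287500
base radius r_b = r_p·cos α = 110.287500·cos 15.988° = 106.021514
roll angle φ = 38.053° = 0.66415014 rad
x = r_b·(cos φ + φ·sin φ) = 106.021514·(0.78744091 + 0.66415014·0.61639014) = 126.888298
y = r_b·(sin φ − φ·cos φ) = 106.021514·(0.61639014 − 0.66415014·0.78744091) = 9.903591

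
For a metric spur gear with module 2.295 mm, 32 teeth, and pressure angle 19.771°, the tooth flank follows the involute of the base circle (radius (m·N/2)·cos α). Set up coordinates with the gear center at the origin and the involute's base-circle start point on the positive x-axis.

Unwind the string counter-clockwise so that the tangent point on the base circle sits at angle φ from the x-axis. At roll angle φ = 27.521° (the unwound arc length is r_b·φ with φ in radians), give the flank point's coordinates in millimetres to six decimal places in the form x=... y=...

x=38.314730 y=1.247288

pitch radius r_p = m·N/2 = 2.295·32/2 = 36.720000
base radius r_b = r_p·cos α = 36.720000·cos 19.771° = 34.555433
roll angle φ = 27.521° = 0.48033206 rad
x = r_b·(cos φ + φ·sin φ) = 34.555433·(0.88684153 + 0.48033206·0.46207369) = 38.314730
y = r_b·(sin φ − φ·cos φ) = 34.555433·(0.46207369 − 0.48033206·0.88684153) = 1.247288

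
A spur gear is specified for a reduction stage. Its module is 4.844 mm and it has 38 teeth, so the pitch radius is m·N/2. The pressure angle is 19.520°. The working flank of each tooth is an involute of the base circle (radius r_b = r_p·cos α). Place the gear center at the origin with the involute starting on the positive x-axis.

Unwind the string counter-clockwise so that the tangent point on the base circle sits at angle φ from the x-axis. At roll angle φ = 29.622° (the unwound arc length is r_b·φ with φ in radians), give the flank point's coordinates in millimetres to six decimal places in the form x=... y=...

pitch radius r_p = m·N/2 = 4.844·38/2 = 92.036000
base radius r_b = r_p·cos α = 92.036000·cos 19.520° = 86.746223
roll angle φ = 29.622° = 0.51700143 rad
x = r_b·(cos φ + φ·sin φ) = 86.746223·(0.86930521 + 0.51700143·0.49427569) = 97.576180
y = r_b·(sin φ − φ·cos φ) = 86.746223·(0.49427569 − 0.51700143·0.86930521) = 3.890018

x=97.576180 y=3.890018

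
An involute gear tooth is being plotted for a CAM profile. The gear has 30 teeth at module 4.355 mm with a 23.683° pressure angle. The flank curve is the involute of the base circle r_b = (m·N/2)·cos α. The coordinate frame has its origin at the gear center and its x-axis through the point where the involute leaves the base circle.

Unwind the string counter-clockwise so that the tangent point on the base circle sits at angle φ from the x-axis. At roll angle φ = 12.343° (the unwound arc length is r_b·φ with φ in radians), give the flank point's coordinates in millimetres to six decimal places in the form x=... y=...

x=61.195537 y=0.198439

pitch radius r_p = m·N/2 = 4.355·30/2 = 65.325000
base radius r_b = r_p·cos α = 65.325000·cos 23.683° = 59.823447
roll angle φ = 12.343° = 0.21542599 rad
x = r_b·(cos φ + φ·sin φ) = 59.823447·(0.97688542 + 0.21542599·0.21376359) = 61.195537
y = r_b·(sin φ − φ·cos φ) = 59.823447·(0.21376359 − 0.21542599·0.97688542) = 0.198439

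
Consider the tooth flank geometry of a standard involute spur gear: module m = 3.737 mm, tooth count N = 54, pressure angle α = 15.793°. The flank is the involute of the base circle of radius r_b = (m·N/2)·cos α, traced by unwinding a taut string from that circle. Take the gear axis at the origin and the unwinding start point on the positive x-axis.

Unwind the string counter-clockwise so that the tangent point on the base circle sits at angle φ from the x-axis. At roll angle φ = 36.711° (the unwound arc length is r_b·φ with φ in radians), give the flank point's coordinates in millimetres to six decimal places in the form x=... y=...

pitch radius r_p = m·N/2 = 3.737·54/2 = 100.899000
base radius r_b = r_p·cos α = 100.899000·cos 15.793° = 97.090189
roll angle φ = 36.711° = 0.64072782 rad
x = r_b·(cos φ + φ·sin φ) = 97.090189·(0.80166089 + 0.64072782·0.59777907) = 115.020278
y = r_b·(sin φ − φ·cos φ) = 97.090189·(0.59777907 − 0.64072782·0.80166089) = 8.168453

x=115.020278 y=8.168453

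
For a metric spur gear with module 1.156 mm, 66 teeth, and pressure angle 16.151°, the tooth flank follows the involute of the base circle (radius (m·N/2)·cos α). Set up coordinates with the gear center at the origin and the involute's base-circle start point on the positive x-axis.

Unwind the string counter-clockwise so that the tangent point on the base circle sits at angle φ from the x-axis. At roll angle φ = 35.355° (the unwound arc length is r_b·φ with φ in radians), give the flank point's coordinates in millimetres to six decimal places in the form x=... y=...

pitch radius r_p = m·N/2 = 1.156·66/2 = 38.148000
base radius r_b = r_p·cos α = 38.148000·cos 16.151° = 36.642372
roll angle φ = 35.355° = 0.61706116 rad
x = r_b·(cos φ + φ·sin φ) = 36.642372·(0.81558251 + 0.61706116·0.57864079) = 42.968284
y = r_b·(sin φ − φ·cos φ) = 36.642372·(0.57864079 − 0.61706116·0.81558251) = 2.761974

x=42.968284 y=2.761974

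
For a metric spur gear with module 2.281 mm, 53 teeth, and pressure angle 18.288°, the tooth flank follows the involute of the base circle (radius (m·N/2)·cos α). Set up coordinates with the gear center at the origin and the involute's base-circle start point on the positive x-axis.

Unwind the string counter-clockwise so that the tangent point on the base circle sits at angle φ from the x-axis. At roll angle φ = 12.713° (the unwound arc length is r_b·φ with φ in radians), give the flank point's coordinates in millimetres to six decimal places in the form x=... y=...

pitch radius r_p = m·N/2 = 2.281·53/2 = 60.446500
base radius r_b = r_p·cos α = 60.446500·cos 18.288° = 57.393421
roll angle φ = 12.713° = 0.22188371 rad
x = r_b·(cos φ + φ·sin φ) = 57.393421·(0.97548464 + 0.22188371·0.22006754) = 58.788887
y = r_b·(sin φ − φ·cos φ) = 57.393421·(0.22006754 − 0.22188371·0.97548464) = 0.207959

x=58.788887 y=0.207959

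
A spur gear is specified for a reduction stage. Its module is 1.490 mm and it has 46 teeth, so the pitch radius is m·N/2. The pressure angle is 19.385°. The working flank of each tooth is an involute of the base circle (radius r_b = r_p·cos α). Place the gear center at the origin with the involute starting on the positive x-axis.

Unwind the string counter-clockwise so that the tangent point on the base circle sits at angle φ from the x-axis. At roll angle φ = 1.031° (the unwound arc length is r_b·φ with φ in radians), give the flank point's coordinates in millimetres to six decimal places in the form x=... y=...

x=32.332453 y=0.000063

pitch radius r_p = m·N/2 = 1.490·46/2 = 34.270000
base radius r_b = r_p·cos α = 34.270000·cos 19.385° = 32.327219
roll angle φ = 1.031° = 0.01799434 rad
x = r_b·(cos φ + φ·sin φ) = 32.327219·(0.99983811 + 0.01799434·0.01799337) = 32.332453
y = r_b·(sin φ − φ·cos φ) = 32.327219·(0.01799337 − 0.01799434·0.99983811) = 0.000063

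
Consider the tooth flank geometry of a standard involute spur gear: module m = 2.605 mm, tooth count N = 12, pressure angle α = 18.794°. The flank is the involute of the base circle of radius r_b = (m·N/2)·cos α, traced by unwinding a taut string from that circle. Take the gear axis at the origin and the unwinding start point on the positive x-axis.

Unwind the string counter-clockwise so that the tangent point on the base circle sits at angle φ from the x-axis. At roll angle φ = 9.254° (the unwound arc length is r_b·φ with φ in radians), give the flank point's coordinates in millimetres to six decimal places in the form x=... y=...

pitch radius r_p = m·N/2 = 2.605·12/2 = 15.630000
base radius r_b = r_p·cos α = 15.630000·cos 18.794° = 14.796655
roll angle φ = 9.254° = 0.16151277 rad
x = r_b·(cos φ + φ·sin φ) = 14.796655·(0.98698514 + 0.16151277·0.16081147) = 14.988394
y = r_b·(sin φ − φ·cos φ) = 14.796655·(0.16081147 − 0.16151277·0.98698514) = 0.020727

x=14.988394 y=0.020727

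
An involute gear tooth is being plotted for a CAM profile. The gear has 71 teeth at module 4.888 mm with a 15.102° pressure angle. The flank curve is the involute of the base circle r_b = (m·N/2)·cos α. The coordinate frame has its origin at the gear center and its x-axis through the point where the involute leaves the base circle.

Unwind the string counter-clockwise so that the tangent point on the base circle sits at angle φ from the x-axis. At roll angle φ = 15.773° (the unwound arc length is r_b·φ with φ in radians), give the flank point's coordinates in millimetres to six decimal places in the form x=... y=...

pitch radius r_p = m·N/2 = 4.888·71/2 = 173.524000
base radius r_b = r_p·cos α = 173.524000·cos 15.102° = 167.531095
roll angle φ = 15.773° = 0.27529078 rad
x = r_b·(cos φ + φ·sin φ) = 167.531095·(0.96234620 + 0.27529078·0.27182678) = 173.759499
y = r_b·(sin φ − φ·cos φ) = 167.531095·(0.27182678 − 0.27529078·0.96234620) = 1.156257

x=173.759499 y=1.156257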